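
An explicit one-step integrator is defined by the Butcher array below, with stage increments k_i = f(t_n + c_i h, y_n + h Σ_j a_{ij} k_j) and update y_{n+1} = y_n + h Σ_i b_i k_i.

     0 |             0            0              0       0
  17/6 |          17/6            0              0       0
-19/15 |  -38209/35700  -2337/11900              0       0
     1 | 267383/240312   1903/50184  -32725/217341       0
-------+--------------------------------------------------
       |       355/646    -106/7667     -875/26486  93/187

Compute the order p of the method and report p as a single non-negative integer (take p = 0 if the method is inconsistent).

4

b = (355/646, -106/7667, -875/26486, 93/187)
c = (0, 17/6, -19/15, 1)
Ac = (0, 0, -779/1400, 1331/4464)
Σ b_i: 355/646·1 + (-106/7667)·1 + (-875/26486)·1 + 93/187·1 = 1 ✓
b·c: (-106/7667)·17/6 + (-875/26486)·(-19/15) + 93/187·1 = 1/2 ✓
b·c²: (-106/7667)·289/36 + (-875/26486)·361/225 + 93/187·1 = 1/3 ✓
b·Ac: (-875/26486)·(-779/1400) + 93/187·1331/4464 = 1/6 ✓
b·c³: (-106/7667)·4913/216 + (-875/26486)·(-6859/3375) + 93/187·1 = 1/4 ✓
b·(c∘Ac): (-875/26486)·14801/21000 + 93/187·1331/4464 = 1/8 ✓
b·Ac²: (-875/26486)·(-13243/8400) + 93/187·187/2976 = 1/12 ✓
b·A²c: 93/187·187/2232 = 1/24 ✓; 4 stages ⇒ order 4.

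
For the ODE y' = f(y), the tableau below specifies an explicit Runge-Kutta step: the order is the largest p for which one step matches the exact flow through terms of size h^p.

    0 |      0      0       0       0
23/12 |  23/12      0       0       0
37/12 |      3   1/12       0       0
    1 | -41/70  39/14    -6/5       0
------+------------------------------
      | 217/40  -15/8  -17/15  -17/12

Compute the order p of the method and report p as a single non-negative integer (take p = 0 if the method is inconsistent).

b = (217/40, -15/8, -17/15, -17/12)
c = (0, 23/12, 37/12, 1)
Ac = (0, 0, 23/144, 459/280)
Σ b_i: 217/40·1 + (-15/8)·1 + (-17/15)·1 + (-17/12)·1 = 1 ✓
b·c: (-15/8)·23/12 + (-17/15)·37/12 + (-17/12)·1 = -12247/1440 ≠ 1/2 ⇒ order 1.

1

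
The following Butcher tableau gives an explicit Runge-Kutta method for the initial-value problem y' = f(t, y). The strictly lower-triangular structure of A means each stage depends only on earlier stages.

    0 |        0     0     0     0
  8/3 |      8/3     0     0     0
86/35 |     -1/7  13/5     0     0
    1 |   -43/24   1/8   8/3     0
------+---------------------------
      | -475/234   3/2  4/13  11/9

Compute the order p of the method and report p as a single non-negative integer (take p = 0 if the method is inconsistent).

b = (-475/234, 3/2, 4/13, 11/9)
c = (0, 8/3, 86/35, 1)
Ac = (0, 0, 104/15, 241/35)
Σ b_i: (-475/234)·1 + 3/2·1 + 4/13·1 + 11/9·1 = 1 ✓
b·c: 3/2·8/3 + 4/13·86/35 + 11/9·1 = 24481/4095 ≠ 1/2 ⇒ order 1.

1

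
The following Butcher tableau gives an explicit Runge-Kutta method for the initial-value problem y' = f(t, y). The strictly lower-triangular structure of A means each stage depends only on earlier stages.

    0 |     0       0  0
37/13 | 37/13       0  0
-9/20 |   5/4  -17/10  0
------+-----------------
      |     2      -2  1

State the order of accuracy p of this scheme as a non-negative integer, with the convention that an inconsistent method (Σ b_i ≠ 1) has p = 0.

1

b = (2, -2, 1)
c = (0, 37/13, -9/20)
Ac = (0, 0, -629/130)
Σ b_i: 2·1 + (-2)·1 + 1·1 = 1 ✓
b·c: (-2)·37/13 + 1·(-9/20) = -1597/260 ≠ 1/2 ⇒ order 1.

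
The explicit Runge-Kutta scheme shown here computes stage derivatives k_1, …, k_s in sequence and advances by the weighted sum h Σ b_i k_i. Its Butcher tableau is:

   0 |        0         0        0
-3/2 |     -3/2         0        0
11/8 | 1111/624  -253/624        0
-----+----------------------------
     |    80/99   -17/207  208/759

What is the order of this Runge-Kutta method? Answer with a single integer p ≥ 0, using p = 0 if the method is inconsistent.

b = (80/99, -17/207, 208/759)
c = (0, -3/2, 11/8)
Ac = (0, 0, 253/416)
Σ b_i: 80/99·1 + (-17/207)·1 + 208/759·1 = 1 ✓
b·c: (-17/207)·(-3/2) + 208/759·11/8 = 1/2 ✓
b·c²: (-17/207)·9/4 + 208/759·121/64 = 1/3 ✓
b·Ac: 208/759·253/416 = 1/6 ✓; 3 stages ⇒ order 3.

3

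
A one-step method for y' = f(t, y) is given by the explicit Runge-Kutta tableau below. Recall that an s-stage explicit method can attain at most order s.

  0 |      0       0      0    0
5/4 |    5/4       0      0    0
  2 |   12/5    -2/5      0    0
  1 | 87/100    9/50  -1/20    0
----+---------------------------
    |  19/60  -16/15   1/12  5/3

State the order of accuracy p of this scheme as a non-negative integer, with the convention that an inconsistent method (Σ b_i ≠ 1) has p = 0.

4

b = (19/60, -16/15, 1/12, 5/3)
c = (0, 5/4, 2, 1)
Ac = (0, 0, -1/2, 1/8)
Σ b_i: 19/60·1 + (-16/15)·1 + 1/12·1 + 5/3·1 = 1 ✓
b·c: (-16/15)·5/4 + 1/12·2 + 5/3·1 = 1/2 ✓
b·c²: (-16/15)·25/16 + 1/12·4 + 5/3·1 = 1/3 ✓
b·Ac: 1/12·(-1/2) + 5/3·1/8 = 1/6 ✓
b·c³: (-16/15)·125/64 + 1/12·8 + 5/3·1 = 1/4 ✓
b·(c∘Ac): 1/12·(-1) + 5/3·1/8 = 1/8 ✓
b·Ac²: 1/12·(-5/8) + 5/3·13/160 = 1/12 ✓
b·A²c: 5/3·1/40 = 1/24 ✓; 4 stages ⇒ order 4.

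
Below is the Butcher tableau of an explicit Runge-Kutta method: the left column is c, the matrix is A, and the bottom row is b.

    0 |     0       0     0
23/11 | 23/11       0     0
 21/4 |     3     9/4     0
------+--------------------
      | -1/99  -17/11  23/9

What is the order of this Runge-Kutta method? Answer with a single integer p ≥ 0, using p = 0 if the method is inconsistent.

1

b = (-1/99, -17/11, 23/9)
c = (0, 23/11, 21/4)
Ac = (0, 0, 207/44)
Σ b_i: (-1/99)·1 + (-17/11)·1 + 23/9·1 = 1 ✓
b·c: (-17/11)·23/11 + 23/9·21/4 = 14789/1452 ≠ 1/2 ⇒ order 1.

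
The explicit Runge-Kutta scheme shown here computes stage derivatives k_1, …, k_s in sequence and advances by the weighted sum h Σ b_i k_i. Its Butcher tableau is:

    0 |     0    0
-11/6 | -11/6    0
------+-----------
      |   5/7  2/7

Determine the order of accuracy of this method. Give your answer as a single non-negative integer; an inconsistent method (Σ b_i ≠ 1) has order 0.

b = (5/7, 2/7)
c = (0, -11/6)
Σ b_i: 5/7·1 + 2/7·1 = 1 ✓
b·c: 2/7·(-11/6) = -11/21 ≠ 1/2 ⇒ order 1.

1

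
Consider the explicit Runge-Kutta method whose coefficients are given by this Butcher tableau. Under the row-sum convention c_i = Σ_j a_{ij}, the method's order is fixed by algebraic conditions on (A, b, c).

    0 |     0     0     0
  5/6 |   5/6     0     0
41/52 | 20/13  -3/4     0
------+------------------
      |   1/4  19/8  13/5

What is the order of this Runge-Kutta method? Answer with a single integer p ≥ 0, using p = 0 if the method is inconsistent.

0

b = (1/4, 19/8, 13/5)
c = (0, 5/6, 41/52)
Ac = (0, 0, -5/8)
Σ b_i: 1/4·1 + 19/8·1 + 13/5·1 = 209/40 ≠ 1 ⇒ order 0.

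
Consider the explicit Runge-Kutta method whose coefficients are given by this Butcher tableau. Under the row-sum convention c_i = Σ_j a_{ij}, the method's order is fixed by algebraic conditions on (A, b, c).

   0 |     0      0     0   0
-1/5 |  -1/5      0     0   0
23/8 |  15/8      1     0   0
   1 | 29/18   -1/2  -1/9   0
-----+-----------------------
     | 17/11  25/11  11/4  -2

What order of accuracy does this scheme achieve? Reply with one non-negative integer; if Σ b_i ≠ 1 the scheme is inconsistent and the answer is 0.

b = (17/11, 25/11, 11/4, -2)
c = (0, -1/5, 23/8, 1)
Ac = (0, 0, -1/5, -79/360)
Σ b_i: 17/11·1 + 25/11·1 + 11/4·1 + (-2)·1 = 201/44 ≠ 1 ⇒ order 0.

0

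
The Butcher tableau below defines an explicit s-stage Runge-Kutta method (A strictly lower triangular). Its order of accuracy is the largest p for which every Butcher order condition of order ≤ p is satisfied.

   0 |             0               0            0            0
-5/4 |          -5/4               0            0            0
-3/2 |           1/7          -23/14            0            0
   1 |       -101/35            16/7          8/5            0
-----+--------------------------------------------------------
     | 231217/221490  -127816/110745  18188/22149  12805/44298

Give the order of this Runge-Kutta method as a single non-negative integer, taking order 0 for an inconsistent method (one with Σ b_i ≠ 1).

3

b = (231217/221490, -127816/110745, 18188/22149, 12805/44298)
c = (0, -5/4, -3/2, 1)
Ac = (0, 0, 115/56, -184/35)
Σ b_i: 231217/221490·1 + (-127816/110745)·1 + 18188/22149·1 + 12805/44298·1 = 1 ✓
b·c: (-127816/110745)·(-5/4) + 18188/22149·(-3/2) + 12805/44298·1 = 1/2 ✓
b·c²: (-127816/110745)·25/16 + 18188/22149·9/4 + 12805/44298·1 = 1/3 ✓
b·Ac: 18188/22149·115/56 + 12805/44298·(-184/35) = 1/6 ✓
b·c³: (-127816/110745)·(-125/64) + 18188/22149·(-27/8) + 12805/44298·1 = -13477/59064 ≠ 1/4 ⇒ order 3.
b·(c∘Ac): 18188/22149·(-345/112) + 12805/44298·(-184/35) = -109181/26964 ≠ 1/8
b·Ac²: 18188/22149·(-575/224) + 12805/44298·251/35 = -687/19688 ≠ 1/12
b·A²c: 12805/44298·23/7 = 12805/13482 ≠ 1/24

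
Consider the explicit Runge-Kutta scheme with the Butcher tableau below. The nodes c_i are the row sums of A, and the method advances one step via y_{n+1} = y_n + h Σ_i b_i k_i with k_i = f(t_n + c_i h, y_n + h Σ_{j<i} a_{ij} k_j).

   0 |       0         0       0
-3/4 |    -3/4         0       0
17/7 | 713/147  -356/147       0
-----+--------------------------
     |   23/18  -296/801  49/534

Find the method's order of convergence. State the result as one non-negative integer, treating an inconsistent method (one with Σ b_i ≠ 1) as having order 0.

3

b = (23/18, -296/801, 49/534)
c = (0, -3/4, 17/7)
Ac = (0, 0, 89/49)
Σ b_i: 23/18·1 + (-296/801)·1 + 49/534·1 = 1 ✓
b·c: (-296/801)·(-3/4) + 49/534·17/7 = 1/2 ✓
b·c²: (-296/801)·9/16 + 49/534·289/49 = 1/3 ✓
b·Ac: 49/534·89/49 = 1/6 ✓; 3 stages ⇒ order 3.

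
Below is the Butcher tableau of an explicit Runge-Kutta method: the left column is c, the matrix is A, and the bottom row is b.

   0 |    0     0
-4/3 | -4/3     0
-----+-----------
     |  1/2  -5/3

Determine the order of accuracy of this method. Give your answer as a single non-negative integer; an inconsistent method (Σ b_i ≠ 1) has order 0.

b = (1/2, -5/3)
c = (0, -4/3)
Σ b_i: 1/2·1 + (-5/3)·1 = -7/6 ≠ 1 ⇒ order 0.

0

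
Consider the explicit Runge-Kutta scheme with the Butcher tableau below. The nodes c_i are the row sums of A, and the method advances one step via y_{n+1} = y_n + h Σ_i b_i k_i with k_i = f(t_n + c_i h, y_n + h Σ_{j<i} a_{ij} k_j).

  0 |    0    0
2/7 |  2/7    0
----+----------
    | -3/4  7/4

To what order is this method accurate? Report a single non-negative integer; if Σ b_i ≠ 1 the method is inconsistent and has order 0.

b = (-3/4, 7/4)
c = (0, 2/7)
Σ b_i: (-3/4)·1 + 7/4·1 = 1 ✓
b·c: 7/4·2/7 = 1/2 ✓; 2 stages ⇒ order 2.

2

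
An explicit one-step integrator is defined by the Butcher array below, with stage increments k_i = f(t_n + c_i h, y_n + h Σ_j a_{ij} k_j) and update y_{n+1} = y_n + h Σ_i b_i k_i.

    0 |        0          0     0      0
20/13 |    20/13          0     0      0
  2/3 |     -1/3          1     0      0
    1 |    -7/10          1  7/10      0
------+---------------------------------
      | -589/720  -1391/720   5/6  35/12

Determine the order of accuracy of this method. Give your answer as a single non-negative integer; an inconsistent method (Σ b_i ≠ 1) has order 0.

2

b = (-589/720, -1391/720, 5/6, 35/12)
c = (0, 20/13, 2/3, 1)
Ac = (0, 0, 20/13, 391/195)
Σ b_i: (-589/720)·1 + (-1391/720)·1 + 5/6·1 + 35/12·1 = 1 ✓
b·c: (-1391/720)·20/13 + 5/6·2/3 + 35/12·1 = 1/2 ✓
b·c²: (-1391/720)·400/169 + 5/6·4/9 + 35/12·1 = -1805/1404 ≠ 1/3 ⇒ order 2.
b·Ac: 5/6·20/13 + 35/12·391/195 = 3337/468 ≠ 1/6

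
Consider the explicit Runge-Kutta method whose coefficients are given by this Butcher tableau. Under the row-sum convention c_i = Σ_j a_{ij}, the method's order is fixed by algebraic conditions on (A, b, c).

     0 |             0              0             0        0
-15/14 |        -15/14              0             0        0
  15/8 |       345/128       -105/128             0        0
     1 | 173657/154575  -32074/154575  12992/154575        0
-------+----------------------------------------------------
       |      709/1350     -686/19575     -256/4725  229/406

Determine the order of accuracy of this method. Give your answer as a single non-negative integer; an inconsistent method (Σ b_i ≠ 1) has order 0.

b = (709/1350, -686/19575, -256/4725, 229/406)
c = (0, -15/14, 15/8, 1)
Ac = (0, 0, 225/256, 87/229)
Σ b_i: 709/1350·1 + (-686/19575)·1 + (-256/4725)·1 + 229/406·1 = 1 ✓
b·c: (-686/19575)·(-15/14) + (-256/4725)·15/8 + 229/406·1 = 1/2 ✓
b·c²: (-686/19575)·225/196 + (-256/4725)·225/64 + 229/406·1 = 1/3 ✓
b·Ac: (-256/4725)·225/256 + 229/406·87/229 = 1/6 ✓
b·c³: (-686/19575)·(-3375/2744) + (-256/4725)·3375/512 + 229/406·1 = 1/4 ✓
b·(c∘Ac): (-256/4725)·3375/2048 + 229/406·87/229 = 1/8 ✓
b·Ac²: (-256/4725)·(-3375/3584) + 229/406·551/9618 = 1/12 ✓
b·A²c: 229/406·203/2748 = 1/24 ✓; 4 stages ⇒ order 4.

4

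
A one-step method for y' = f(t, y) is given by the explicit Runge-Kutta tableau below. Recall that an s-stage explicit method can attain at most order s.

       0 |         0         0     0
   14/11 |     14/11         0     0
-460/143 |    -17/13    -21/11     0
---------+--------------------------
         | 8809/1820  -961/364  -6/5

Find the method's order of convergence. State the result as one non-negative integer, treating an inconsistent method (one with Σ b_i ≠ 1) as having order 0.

2

b = (8809/1820, -961/364, -6/5)
c = (0, 14/11, -460/143)
Ac = (0, 0, -294/121)
Σ b_i: 8809/1820·1 + (-961/364)·1 + (-6/5)·1 = 1 ✓
b·c: (-961/364)·14/11 + (-6/5)·(-460/143) = 1/2 ✓
b·c²: (-961/364)·196/121 + (-6/5)·211600/20449 = -341371/20449 ≠ 1/3 ⇒ order 2.
b·Ac: (-6/5)·(-294/121) = 1764/605 ≠ 1/6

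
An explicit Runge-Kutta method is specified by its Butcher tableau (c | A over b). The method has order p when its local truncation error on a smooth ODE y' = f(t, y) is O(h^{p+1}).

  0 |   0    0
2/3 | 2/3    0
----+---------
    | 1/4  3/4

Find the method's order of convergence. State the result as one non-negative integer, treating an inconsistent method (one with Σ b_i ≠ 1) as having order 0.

2

b = (1/4, 3/4)
c = (0, 2/3)
Σ b_i: 1/4·1 + 3/4·1 = 1 ✓
b·c: 3/4·2/3 = 1/2 ✓; 2 stages ⇒ order 2.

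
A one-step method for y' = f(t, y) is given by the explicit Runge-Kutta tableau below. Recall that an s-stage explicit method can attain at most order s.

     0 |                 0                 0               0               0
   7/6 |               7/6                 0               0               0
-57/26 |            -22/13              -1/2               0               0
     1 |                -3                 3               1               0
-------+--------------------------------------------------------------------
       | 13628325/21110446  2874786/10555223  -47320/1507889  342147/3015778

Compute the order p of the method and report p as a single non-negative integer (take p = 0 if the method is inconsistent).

b = (13628325/21110446, 2874786/10555223, -47320/1507889, 342147/3015778)
c = (0, 7/6, -57/26, 1)
Ac = (0, 0, -7/12, 17/13)
Σ b_i: 13628325/21110446·1 + 2874786/10555223·1 + (-47320/1507889)·1 + 342147/3015778·1 = 1 ✓
b·c: 2874786/10555223·7/6 + (-47320/1507889)·(-57/26) + 342147/3015778·1 = 1/2 ✓
b·c²: 2874786/10555223·49/36 + (-47320/1507889)·3249/676 + 342147/3015778·1 = 1/3 ✓
b·Ac: (-47320/1507889)·(-7/12) + 342147/3015778·17/13 = 1/6 ✓
b·c³: 2874786/10555223·343/216 + (-47320/1507889)·(-185193/17576) + 342147/3015778·1 = 618612025/705692052 ≠ 1/4 ⇒ order 3.
b·(c∘Ac): (-47320/1507889)·133/104 + 342147/3015778·17/13 = 326393/3015778 ≠ 1/8
b·Ac²: (-47320/1507889)·(-49/72) + 342147/3015778·4507/507 = 363394909/352846026 ≠ 1/12
b·A²c: 342147/3015778·(-7/12) = -798343/12063112 ≠ 1/24

3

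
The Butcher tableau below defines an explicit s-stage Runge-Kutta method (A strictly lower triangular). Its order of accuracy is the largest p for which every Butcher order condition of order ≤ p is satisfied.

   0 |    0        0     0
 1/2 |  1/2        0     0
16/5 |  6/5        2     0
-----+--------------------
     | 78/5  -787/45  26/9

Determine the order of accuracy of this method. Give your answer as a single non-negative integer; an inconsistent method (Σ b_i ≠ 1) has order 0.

2

b = (78/5, -787/45, 26/9)
c = (0, 1/2, 16/5)
Ac = (0, 0, 1)
Σ b_i: 78/5·1 + (-787/45)·1 + 26/9·1 = 1 ✓
b·c: (-787/45)·1/2 + 26/9·16/5 = 1/2 ✓
b·c²: (-787/45)·1/4 + 26/9·256/25 = 2521/100 ≠ 1/3 ⇒ order 2.
b·Ac: 26/9·1 = 26/9 ≠ 1/6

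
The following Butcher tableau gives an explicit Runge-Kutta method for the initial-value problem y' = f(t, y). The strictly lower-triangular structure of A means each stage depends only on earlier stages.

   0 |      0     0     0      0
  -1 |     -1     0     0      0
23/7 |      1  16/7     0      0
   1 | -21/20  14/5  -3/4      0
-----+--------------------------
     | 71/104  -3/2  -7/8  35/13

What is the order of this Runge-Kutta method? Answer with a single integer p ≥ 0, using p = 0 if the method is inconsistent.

1

b = (71/104, -3/2, -7/8, 35/13)
c = (0, -1, 23/7, 1)
Ac = (0, 0, -16/7, -737/140)
Σ b_i: 71/104·1 + (-3/2)·1 + (-7/8)·1 + 35/13·1 = 1 ✓
b·c: (-3/2)·(-1) + (-7/8)·23/7 + 35/13·1 = 137/104 ≠ 1/2 ⇒ order 1.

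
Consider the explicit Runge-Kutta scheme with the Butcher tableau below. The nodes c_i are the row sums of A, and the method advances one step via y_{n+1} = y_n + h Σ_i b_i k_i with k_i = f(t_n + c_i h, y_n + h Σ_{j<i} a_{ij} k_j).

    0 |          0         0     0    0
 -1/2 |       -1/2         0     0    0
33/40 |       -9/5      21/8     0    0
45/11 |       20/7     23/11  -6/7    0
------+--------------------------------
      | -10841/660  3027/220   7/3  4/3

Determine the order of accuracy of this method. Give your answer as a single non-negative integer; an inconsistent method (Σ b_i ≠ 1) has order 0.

2

b = (-10841/660, 3027/220, 7/3, 4/3)
c = (0, -1/2, 33/40, 45/11)
Ac = (0, 0, -21/16, -2699/1540)
Σ b_i: (-10841/660)·1 + 3027/220·1 + 7/3·1 + 4/3·1 = 1 ✓
b·c: 3027/220·(-1/2) + 7/3·33/40 + 4/3·45/11 = 1/2 ✓
b·c²: 3027/220·1/4 + 7/3·1089/1600 + 4/3·2025/121 = 5293401/193600 ≠ 1/3 ⇒ order 2.
b·Ac: 7/3·(-21/16) + 4/3·(-2699/1540) = -99779/18480 ≠ 1/6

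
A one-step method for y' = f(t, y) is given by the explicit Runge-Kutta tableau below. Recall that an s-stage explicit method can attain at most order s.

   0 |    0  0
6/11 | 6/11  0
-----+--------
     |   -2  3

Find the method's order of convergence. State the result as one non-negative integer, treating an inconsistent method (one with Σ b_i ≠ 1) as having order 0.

1

b = (-2, 3)
c = (0, 6/11)
Σ b_i: (-2)·1 + 3·1 = 1 ✓
b·c: 3·6/11 = 18/11 ≠ 1/2 ⇒ order 1.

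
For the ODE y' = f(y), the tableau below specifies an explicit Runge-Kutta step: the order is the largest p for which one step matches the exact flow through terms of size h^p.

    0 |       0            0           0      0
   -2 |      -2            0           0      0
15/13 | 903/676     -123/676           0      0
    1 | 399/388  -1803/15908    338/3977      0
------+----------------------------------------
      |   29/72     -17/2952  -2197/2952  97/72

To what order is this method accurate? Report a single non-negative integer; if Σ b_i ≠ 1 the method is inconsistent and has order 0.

4

b = (29/72, -17/2952, -2197/2952, 97/72)
c = (0, -2, 15/13, 1)
Ac = (0, 0, 123/338, 63/194)
Σ b_i: 29/72·1 + (-17/2952)·1 + (-2197/2952)·1 + 97/72·1 = 1 ✓
b·c: (-17/2952)·(-2) + (-2197/2952)·15/13 + 97/72·1 = 1/2 ✓
b·c²: (-17/2952)·4 + (-2197/2952)·225/169 + 97/72·1 = 1/3 ✓
b·Ac: (-2197/2952)·123/338 + 97/72·63/194 = 1/6 ✓
b·c³: (-17/2952)·(-8) + (-2197/2952)·3375/2197 + 97/72·1 = 1/4 ✓
b·(c∘Ac): (-2197/2952)·1845/4394 + 97/72·63/194 = 1/8 ✓
b·Ac²: (-2197/2952)·(-123/169) + 97/72·(-33/97) = 1/12 ✓
b·A²c: 97/72·3/97 = 1/24 ✓; 4 stages ⇒ order 4.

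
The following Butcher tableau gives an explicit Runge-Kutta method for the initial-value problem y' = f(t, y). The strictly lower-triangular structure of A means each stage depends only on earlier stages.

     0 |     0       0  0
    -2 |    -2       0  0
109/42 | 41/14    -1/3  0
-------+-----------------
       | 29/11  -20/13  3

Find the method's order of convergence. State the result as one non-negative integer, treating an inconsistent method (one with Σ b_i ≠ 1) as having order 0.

0

b = (29/11, -20/13, 3)
c = (0, -2, 109/42)
Ac = (0, 0, 2/3)
Σ b_i: 29/11·1 + (-20/13)·1 + 3·1 = 586/143 ≠ 1 ⇒ order 0.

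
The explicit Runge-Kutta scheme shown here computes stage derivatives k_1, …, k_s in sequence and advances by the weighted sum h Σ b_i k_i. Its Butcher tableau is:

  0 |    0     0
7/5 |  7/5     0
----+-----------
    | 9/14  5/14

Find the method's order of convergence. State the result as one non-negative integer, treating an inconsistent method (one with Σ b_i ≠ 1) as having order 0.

2

b = (9/14, 5/14)
c = (0, 7/5)
Σ b_i: 9/14·1 + 5/14·1 = 1 ✓
b·c: 5/14·7/5 = 1/2 ✓; 2 stages ⇒ order 2.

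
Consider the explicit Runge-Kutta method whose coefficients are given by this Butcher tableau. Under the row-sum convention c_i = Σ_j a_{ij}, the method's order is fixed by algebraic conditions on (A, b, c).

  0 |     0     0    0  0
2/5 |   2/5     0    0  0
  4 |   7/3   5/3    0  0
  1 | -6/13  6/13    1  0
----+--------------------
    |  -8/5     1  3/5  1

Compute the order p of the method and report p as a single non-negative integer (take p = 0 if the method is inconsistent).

1

b = (-8/5, 1, 3/5, 1)
c = (0, 2/5, 4, 1)
Ac = (0, 0, 2/3, 272/65)
Σ b_i: (-8/5)·1 + 1·1 + 3/5·1 + 1·1 = 1 ✓
b·c: 1·2/5 + 3/5·4 + 1·1 = 19/5 ≠ 1/2 ⇒ order 1.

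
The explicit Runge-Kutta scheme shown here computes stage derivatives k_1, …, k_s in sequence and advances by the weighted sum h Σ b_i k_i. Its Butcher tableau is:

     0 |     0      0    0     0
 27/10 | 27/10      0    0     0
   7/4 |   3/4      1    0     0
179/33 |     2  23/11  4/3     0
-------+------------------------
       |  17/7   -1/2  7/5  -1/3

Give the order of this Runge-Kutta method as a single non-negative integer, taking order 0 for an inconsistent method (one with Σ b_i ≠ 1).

0

b = (17/7, -1/2, 7/5, -1/3)
c = (0, 27/10, 7/4, 179/33)
Ac = (0, 0, 27/10, 2633/330)
Σ b_i: 17/7·1 + (-1/2)·1 + 7/5·1 + (-1/3)·1 = 629/210 ≠ 1 ⇒ order 0.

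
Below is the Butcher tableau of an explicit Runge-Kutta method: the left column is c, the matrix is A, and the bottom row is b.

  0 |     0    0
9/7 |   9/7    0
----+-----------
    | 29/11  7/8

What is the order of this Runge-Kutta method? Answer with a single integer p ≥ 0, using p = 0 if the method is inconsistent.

b = (29/11, 7/8)
c = (0, 9/7)
Σ b_i: 29/11·1 + 7/8·1 = 309/88 ≠ 1 ⇒ order 0.

0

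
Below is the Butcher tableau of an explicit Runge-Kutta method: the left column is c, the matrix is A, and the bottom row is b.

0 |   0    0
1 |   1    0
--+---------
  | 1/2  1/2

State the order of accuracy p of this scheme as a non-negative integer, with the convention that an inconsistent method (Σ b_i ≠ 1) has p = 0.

b = (1/2, 1/2)
c = (0, 1)
Σ b_i: 1/2·1 + 1/2·1 = 1 ✓
b·c: 1/2·1 = 1/2 ✓; 2 stages ⇒ order 2.

2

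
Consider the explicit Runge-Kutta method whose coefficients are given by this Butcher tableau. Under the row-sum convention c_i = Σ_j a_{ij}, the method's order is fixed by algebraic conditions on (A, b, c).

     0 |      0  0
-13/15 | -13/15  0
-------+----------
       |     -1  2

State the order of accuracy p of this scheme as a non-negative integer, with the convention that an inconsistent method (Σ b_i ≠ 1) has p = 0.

b = (-1, 2)
c = (0, -13/15)
Σ b_i: (-1)·1 + 2·1 = 1 ✓
b·c: 2·(-13/15) = -26/15 ≠ 1/2 ⇒ order 1.

1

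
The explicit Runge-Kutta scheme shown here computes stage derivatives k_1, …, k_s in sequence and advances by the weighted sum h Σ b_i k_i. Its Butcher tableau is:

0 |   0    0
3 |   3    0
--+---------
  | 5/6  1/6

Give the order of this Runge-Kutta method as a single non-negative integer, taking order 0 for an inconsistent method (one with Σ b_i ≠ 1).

2

b = (5/6, 1/6)
c = (0, 3)
Σ b_i: 5/6·1 + 1/6·1 = 1 ✓
b·c: 1/6·3 = 1/2 ✓; 2 stages ⇒ order 2.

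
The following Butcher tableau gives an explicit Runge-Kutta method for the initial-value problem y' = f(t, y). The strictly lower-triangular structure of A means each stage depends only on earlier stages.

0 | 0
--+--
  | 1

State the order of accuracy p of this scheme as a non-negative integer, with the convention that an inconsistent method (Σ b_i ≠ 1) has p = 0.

b = (1)
c = (0)
Σ b_i: 1·1 = 1 ✓; 1 stage ⇒ order 1.

1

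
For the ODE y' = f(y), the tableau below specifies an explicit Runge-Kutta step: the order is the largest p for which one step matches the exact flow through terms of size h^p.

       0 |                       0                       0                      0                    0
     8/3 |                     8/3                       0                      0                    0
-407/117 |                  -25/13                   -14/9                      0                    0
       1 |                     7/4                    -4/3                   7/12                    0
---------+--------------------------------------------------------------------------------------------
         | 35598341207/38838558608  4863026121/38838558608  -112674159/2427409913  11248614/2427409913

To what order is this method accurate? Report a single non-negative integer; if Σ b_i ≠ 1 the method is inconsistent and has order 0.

b = (35598341207/38838558608, 4863026121/38838558608, -112674159/2427409913, 11248614/2427409913)
c = (0, 8/3, -407/117, 1)
Ac = (0, 0, -112/27, -7841/1404)
Σ b_i: 35598341207/38838558608·1 + 4863026121/38838558608·1 + (-112674159/2427409913)·1 + 11248614/2427409913·1 = 1 ✓
b·c: 4863026121/38838558608·8/3 + (-112674159/2427409913)·(-407/117) + 11248614/2427409913·1 = 1/2 ✓
b·c²: 4863026121/38838558608·64/9 + (-112674159/2427409913)·165649/13689 + 11248614/2427409913·1 = 1/3 ✓
b·Ac: (-112674159/2427409913)·(-112/27) + 11248614/2427409913·(-7841/1404) = 1/6 ✓
b·c³: 4863026121/38838558608·512/27 + (-112674159/2427409913)·(-67419143/1601613) + 11248614/2427409913·1 = 1230582675983/284006959821 ≠ 1/4 ⇒ order 3.
b·(c∘Ac): (-112674159/2427409913)·45584/3159 + 11248614/2427409913·(-7841/1404) = -3377391405/4854819826 ≠ 1/8
b·Ac²: (-112674159/2427409913)·(-896/81) + 11248614/2427409913·(-397961/164268) = 855822019457/1704041758926 ≠ 1/12
b·A²c: 11248614/2427409913·(-196/81) = -244969816/21846689217 ≠ 1/24

3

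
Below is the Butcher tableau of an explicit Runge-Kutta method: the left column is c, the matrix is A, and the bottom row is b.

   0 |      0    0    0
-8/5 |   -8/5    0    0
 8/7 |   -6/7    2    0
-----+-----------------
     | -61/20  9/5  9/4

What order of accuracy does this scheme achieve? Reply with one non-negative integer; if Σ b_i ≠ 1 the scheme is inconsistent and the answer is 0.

1

b = (-61/20, 9/5, 9/4)
c = (0, -8/5, 8/7)
Ac = (0, 0, -16/5)
Σ b_i: (-61/20)·1 + 9/5·1 + 9/4·1 = 1 ✓
b·c: 9/5·(-8/5) + 9/4·8/7 = -54/175 ≠ 1/2 ⇒ order 1.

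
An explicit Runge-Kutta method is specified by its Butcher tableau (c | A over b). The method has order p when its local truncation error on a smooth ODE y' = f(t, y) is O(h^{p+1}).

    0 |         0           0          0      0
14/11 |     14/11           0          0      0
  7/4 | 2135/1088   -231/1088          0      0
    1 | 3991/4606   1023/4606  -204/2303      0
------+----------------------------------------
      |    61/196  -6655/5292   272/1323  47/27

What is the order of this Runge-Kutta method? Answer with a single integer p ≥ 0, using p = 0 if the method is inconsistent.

b = (61/196, -6655/5292, 272/1323, 47/27)
c = (0, 14/11, 7/4, 1)
Ac = (0, 0, -147/544, 6/47)
Σ b_i: 61/196·1 + (-6655/5292)·1 + 272/1323·1 + 47/27·1 = 1 ✓
b·c: (-6655/5292)·14/11 + 272/1323·7/4 + 47/27·1 = 1/2 ✓
b·c²: (-6655/5292)·196/121 + 272/1323·49/16 + 47/27·1 = 1/3 ✓
b·Ac: 272/1323·(-147/544) + 47/27·6/47 = 1/6 ✓
b·c³: (-6655/5292)·2744/1331 + 272/1323·343/64 + 47/27·1 = 1/4 ✓
b·(c∘Ac): 272/1323·(-1029/2176) + 47/27·6/47 = 1/8 ✓
b·Ac²: 272/1323·(-1029/2992) + 47/27·183/2068 = 1/12 ✓
b·A²c: 47/27·9/376 = 1/24 ✓; 4 stages ⇒ order 4.

4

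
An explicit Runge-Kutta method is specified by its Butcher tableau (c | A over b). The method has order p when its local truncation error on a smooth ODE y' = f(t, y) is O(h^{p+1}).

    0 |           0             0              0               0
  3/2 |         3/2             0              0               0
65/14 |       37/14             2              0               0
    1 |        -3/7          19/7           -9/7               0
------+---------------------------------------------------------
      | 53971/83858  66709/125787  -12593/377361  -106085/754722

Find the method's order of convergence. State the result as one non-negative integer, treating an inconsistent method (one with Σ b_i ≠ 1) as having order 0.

b = (53971/83858, 66709/125787, -12593/377361, -106085/754722)
c = (0, 3/2, 65/14, 1)
Ac = (0, 0, 3, -93/49)
Σ b_i: 53971/83858·1 + 66709/125787·1 + (-12593/377361)·1 + (-106085/754722)·1 = 1 ✓
b·c: 66709/125787·3/2 + (-12593/377361)·65/14 + (-106085/754722)·1 = 1/2 ✓
b·c²: 66709/125787·9/4 + (-12593/377361)·4225/196 + (-106085/754722)·1 = 1/3 ✓
b·Ac: (-12593/377361)·3 + (-106085/754722)·(-93/49) = 1/6 ✓
b·c³: 66709/125787·27/8 + (-12593/377361)·274625/2744 + (-106085/754722)·1 = -5954167/3522036 ≠ 1/4 ⇒ order 3.
b·(c∘Ac): (-12593/377361)·195/14 + (-106085/754722)·(-93/49) = -24910/125787 ≠ 1/8
b·Ac²: (-12593/377361)·9/2 + (-106085/754722)·(-14823/686) = 3389453/1174012 ≠ 1/12
b·A²c: (-106085/754722)·(-27/7) = 45465/83858 ≠ 1/24

3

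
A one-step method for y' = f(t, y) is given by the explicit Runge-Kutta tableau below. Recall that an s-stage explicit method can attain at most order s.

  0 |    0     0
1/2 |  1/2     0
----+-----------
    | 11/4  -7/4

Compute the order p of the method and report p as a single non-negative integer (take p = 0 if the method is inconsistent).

1

b = (11/4, -7/4)
c = (0, 1/2)
Σ b_i: 11/4·1 + (-7/4)·1 = 1 ✓
b·c: (-7/4)·1/2 = -7/8 ≠ 1/2 ⇒ order 1.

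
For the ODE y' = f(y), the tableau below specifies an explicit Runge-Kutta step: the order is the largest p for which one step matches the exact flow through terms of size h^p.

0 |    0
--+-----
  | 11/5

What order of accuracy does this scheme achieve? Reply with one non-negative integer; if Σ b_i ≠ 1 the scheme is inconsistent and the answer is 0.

0

b = (11/5)
c = (0)
Σ b_i: 11/5·1 = 11/5 ≠ 1 ⇒ order 0.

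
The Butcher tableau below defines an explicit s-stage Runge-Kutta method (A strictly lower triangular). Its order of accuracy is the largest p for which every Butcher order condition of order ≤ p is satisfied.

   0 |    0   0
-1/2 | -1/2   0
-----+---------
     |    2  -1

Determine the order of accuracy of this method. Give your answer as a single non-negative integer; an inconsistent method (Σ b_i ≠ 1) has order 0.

b = (2, -1)
c = (0, -1/2)
Σ b_i: 2·1 + (-1)·1 = 1 ✓
b·c: (-1)·(-1/2) = 1/2 ✓; 2 stages ⇒ order 2.

2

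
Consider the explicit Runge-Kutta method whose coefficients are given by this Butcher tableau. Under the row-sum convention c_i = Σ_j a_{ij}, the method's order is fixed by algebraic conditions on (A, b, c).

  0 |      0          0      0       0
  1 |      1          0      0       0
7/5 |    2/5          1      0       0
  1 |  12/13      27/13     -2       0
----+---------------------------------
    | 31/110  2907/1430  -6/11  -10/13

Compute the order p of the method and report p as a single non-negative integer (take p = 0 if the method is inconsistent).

2

b = (31/110, 2907/1430, -6/11, -10/13)
c = (0, 1, 7/5, 1)
Ac = (0, 0, 1, -47/65)
Σ b_i: 31/110·1 + 2907/1430·1 + (-6/11)·1 + (-10/13)·1 = 1 ✓
b·c: 2907/1430·1 + (-6/11)·7/5 + (-10/13)·1 = 1/2 ✓
b·c²: 2907/1430·1 + (-6/11)·49/25 + (-10/13)·1 = 107/550 ≠ 1/3 ⇒ order 2.
b·Ac: (-6/11)·1 + (-10/13)·(-47/65) = 20/1859 ≠ 1/6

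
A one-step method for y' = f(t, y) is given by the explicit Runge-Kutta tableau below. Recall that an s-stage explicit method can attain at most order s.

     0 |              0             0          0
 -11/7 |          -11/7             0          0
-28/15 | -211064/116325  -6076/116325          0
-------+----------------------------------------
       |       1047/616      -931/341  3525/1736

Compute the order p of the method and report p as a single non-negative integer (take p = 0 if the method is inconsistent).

b = (1047/616, -931/341, 3525/1736)
c = (0, -11/7, -28/15)
Ac = (0, 0, 868/10575)
Σ b_i: 1047/616·1 + (-931/341)·1 + 3525/1736·1 = 1 ✓
b·c: (-931/341)·(-11/7) + 3525/1736·(-28/15) = 1/2 ✓
b·c²: (-931/341)·121/49 + 3525/1736·784/225 = 1/3 ✓
b·Ac: 3525/1736·868/10575 = 1/6 ✓; 3 stages ⇒ order 3.

3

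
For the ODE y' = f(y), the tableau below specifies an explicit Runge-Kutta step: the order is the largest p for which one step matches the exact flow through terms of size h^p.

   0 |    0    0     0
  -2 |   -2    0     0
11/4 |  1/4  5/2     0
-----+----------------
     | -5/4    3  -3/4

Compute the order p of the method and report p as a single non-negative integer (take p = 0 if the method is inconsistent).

1

b = (-5/4, 3, -3/4)
c = (0, -2, 11/4)
Ac = (0, 0, -5)
Σ b_i: (-5/4)·1 + 3·1 + (-3/4)·1 = 1 ✓
b·c: 3·(-2) + (-3/4)·11/4 = -129/16 ≠ 1/2 ⇒ order 1.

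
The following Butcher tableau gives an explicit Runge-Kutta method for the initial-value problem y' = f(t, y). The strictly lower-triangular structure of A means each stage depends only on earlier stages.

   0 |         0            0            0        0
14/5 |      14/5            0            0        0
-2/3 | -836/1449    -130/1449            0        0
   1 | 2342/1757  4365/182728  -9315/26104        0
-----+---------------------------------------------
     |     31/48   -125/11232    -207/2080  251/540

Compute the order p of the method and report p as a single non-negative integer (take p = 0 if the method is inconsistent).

4

b = (31/48, -125/11232, -207/2080, 251/540)
c = (0, 14/5, -2/3, 1)
Ac = (0, 0, -52/207, 153/502)
Σ b_i: 31/48·1 + (-125/11232)·1 + (-207/2080)·1 + 251/540·1 = 1 ✓
b·c: (-125/11232)·14/5 + (-207/2080)·(-2/3) + 251/540·1 = 1/2 ✓
b·c²: (-125/11232)·196/25 + (-207/2080)·4/9 + 251/540·1 = 1/3 ✓
b·Ac: (-207/2080)·(-52/207) + 251/540·153/502 = 1/6 ✓
b·c³: (-125/11232)·2744/125 + (-207/2080)·(-8/27) + 251/540·1 = 1/4 ✓
b·(c∘Ac): (-207/2080)·104/621 + 251/540·153/502 = 1/8 ✓
b·Ac²: (-207/2080)·(-728/1035) + 251/540·36/1255 = 1/12 ✓
b·A²c: 251/540·45/502 = 1/24 ✓; 4 stages ⇒ order 4.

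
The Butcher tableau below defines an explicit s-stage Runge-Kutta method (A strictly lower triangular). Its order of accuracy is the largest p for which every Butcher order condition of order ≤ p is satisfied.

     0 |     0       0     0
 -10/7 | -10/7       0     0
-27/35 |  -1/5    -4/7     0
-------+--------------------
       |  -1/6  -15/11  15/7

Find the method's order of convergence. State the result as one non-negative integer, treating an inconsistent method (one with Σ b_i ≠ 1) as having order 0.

b = (-1/6, -15/11, 15/7)
c = (0, -10/7, -27/35)
Ac = (0, 0, 40/49)
Σ b_i: (-1/6)·1 + (-15/11)·1 + 15/7·1 = 283/462 ≠ 1 ⇒ order 0.

0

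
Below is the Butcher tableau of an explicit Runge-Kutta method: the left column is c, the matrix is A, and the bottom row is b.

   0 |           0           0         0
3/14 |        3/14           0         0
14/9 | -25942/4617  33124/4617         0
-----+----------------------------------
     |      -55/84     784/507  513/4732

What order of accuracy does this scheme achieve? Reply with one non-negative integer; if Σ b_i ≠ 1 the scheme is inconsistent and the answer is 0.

3

b = (-55/84, 784/507, 513/4732)
c = (0, 3/14, 14/9)
Ac = (0, 0, 2366/1539)
Σ b_i: (-55/84)·1 + 784/507·1 + 513/4732·1 = 1 ✓
b·c: 784/507·3/14 + 513/4732·14/9 = 1/2 ✓
b·c²: 784/507·9/196 + 513/4732·196/81 = 1/3 ✓
b·Ac: 513/4732·2366/1539 = 1/6 ✓; 3 stages ⇒ order 3.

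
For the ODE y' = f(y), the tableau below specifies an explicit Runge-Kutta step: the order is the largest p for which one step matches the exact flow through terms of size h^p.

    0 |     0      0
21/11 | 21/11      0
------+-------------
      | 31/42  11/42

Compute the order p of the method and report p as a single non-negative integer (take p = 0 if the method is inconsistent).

2

b = (31/42, 11/42)
c = (0, 21/11)
Σ b_i: 31/42·1 + 11/42·1 = 1 ✓
b·c: 11/42·21/11 = 1/2 ✓; 2 stages ⇒ order 2.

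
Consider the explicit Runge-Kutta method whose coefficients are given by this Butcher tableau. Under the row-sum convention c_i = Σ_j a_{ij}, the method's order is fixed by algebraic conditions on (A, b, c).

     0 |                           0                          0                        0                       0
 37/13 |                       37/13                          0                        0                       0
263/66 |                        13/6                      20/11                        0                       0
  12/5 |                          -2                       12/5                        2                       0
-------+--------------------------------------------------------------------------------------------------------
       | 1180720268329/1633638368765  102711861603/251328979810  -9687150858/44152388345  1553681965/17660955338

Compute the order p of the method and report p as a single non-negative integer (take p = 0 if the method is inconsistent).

b = (1180720268329/1633638368765, 102711861603/251328979810, -9687150858/44152388345, 1553681965/17660955338)
c = (0, 37/13, 263/66, 12/5)
Ac = (0, 0, 740/143, 31747/2145)
Σ b_i: 1180720268329/1633638368765·1 + 102711861603/251328979810·1 + (-9687150858/44152388345)·1 + 1553681965/17660955338·1 = 1 ✓
b·c: 102711861603/251328979810·37/13 + (-9687150858/44152388345)·263/66 + 1553681965/17660955338·12/5 = 1/2 ✓
b·c²: 102711861603/251328979810·1369/169 + (-9687150858/44152388345)·69169/4356 + 1553681965/17660955338·144/25 = 1/3 ✓
b·Ac: (-9687150858/44152388345)·740/143 + 1553681965/17660955338·31747/2145 = 1/6 ✓
b·c³: 102711861603/251328979810·50653/2197 + (-9687150858/44152388345)·18191447/287496 + 1553681965/17660955338·1728/125 = -3687266084462759/1136482476000300 ≠ 1/4 ⇒ order 3.
b·(c∘Ac): (-9687150858/44152388345)·97310/4719 + 1553681965/17660955338·126988/3575 = -803223317538/573981048485 ≠ 1/8
b·Ac²: (-9687150858/44152388345)·27380/1859 + 1553681965/17660955338·94227989/1840410 = 57856765975763/45459299040012 ≠ 1/12
b·A²c: 1553681965/17660955338·1480/143 = 104520423100/114796209697 ≠ 1/24

3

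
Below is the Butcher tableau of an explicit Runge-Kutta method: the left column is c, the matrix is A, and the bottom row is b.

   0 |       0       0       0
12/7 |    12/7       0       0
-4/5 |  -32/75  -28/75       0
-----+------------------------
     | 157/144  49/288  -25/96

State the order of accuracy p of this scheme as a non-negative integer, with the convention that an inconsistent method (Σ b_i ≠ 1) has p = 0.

3

b = (157/144, 49/288, -25/96)
c = (0, 12/7, -4/5)
Ac = (0, 0, -16/25)
Σ b_i: 157/144·1 + 49/288·1 + (-25/96)·1 = 1 ✓
b·c: 49/288·12/7 + (-25/96)·(-4/5) = 1/2 ✓
b·c²: 49/288·144/49 + (-25/96)·16/25 = 1/3 ✓
b·Ac: (-25/96)·(-16/25) = 1/6 ✓; 3 stages ⇒ order 3.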